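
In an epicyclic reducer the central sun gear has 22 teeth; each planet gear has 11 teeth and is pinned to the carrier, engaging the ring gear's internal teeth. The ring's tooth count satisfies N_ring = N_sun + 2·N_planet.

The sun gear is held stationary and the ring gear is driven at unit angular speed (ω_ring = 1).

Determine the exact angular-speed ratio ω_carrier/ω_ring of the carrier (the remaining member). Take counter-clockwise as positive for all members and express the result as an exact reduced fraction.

N_ring = 22 + 2·11 = 44
22(ω_s−ω_c) = −44(ω_r−ω_c),  ω_s=0, ω_r=1
22(0−ω_c) = −44(1−ω_c)  ⇒  66ω_c = 44  ⇒  ω_c = 2/3
ω_c/ω_r = 2/3

2/3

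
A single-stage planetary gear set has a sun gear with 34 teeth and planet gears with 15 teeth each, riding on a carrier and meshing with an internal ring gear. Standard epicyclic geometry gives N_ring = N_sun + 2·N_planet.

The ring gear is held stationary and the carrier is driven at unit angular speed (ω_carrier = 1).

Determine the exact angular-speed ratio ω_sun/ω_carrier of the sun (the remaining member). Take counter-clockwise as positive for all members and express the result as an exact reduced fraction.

49/17

N_ring = 34 + 2·15 = 64
34(ω_s−ω_c) = −64(ω_r−ω_c),  ω_r=0, ω_c=1
ω_s = 1 − (64/34)(0−1) = 49/17
ω_s/ω_c = 49/17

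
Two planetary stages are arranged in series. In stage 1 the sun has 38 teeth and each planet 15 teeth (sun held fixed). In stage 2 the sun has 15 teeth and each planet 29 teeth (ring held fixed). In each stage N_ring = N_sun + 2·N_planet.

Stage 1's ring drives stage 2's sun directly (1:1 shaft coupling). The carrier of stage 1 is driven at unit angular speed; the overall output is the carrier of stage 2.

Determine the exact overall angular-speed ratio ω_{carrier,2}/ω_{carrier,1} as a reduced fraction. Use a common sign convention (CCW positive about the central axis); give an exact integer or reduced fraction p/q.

Stage 1: N_ring = 38 + 2·15 = 68
Stage 1: 38(ω_s−ω_c) = −68(ω_r−ω_c),  ω_s=0, ω_c=1
Stage 1: ω_r = 1 − (38/68)(0−1) = 53/34
  ⇒ ω_r¹/ω_c¹ = 53/34
Stage 2: N_ring = 15 + 2·29 = 73
Stage 2: 15(ω_s−ω_c) = −73(ω_r−ω_c),  ω_r=0, ω_s=1
Stage 2: 15(1−ω_c) = −73(0−ω_c)  ⇒  88ω_c = 15  ⇒  ω_c = 15/88
  ⇒ ω_c²/ω_s² = 15/88
Coupling ω_s² = ω_r¹ ⇒ overall = 53/34 × 15/88 = 795/2992

795/2992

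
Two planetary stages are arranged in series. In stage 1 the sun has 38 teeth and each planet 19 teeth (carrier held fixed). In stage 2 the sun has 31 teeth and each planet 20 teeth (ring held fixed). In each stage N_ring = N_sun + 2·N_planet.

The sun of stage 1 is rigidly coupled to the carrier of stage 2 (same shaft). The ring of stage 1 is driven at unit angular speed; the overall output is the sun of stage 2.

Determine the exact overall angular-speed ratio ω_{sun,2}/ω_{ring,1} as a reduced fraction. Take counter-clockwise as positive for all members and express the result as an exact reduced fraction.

-204/31

Stage 1: N_ring = 38 + 2·19 = 76
Stage 1: 38(ω_s−ω_c) = −76(ω_r−ω_c),  ω_c=0, ω_r=1
Stage 1: ω_s = 0 − (76/38)(1−0) = -2
  ⇒ ω_s¹/ω_r¹ = -2
Stage 2: N_ring = 31 + 2·20 = 71
Stage 2: 31(ω_s−ω_c) = −71(ω_r−ω_c),  ω_r=0, ω_c=1
Stage 2: ω_s = 1 − (71/31)(0−1) = 102/31
  ⇒ ω_s²/ω_c² = 102/31
Coupling ω_c² = ω_s¹ ⇒ overall = -2 × 102/31 = -204/31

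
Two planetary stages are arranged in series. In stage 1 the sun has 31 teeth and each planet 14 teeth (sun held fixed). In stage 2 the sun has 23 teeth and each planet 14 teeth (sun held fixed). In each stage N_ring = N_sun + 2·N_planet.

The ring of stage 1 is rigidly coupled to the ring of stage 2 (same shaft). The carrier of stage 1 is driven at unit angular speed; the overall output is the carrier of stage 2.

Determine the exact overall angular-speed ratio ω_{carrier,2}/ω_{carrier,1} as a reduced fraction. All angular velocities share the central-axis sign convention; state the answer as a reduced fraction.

Stage 1: N_ring = 31 + 2·14 = 59
Stage 1: 31(ω_s−ω_c) = −59(ω_r−ω_c),  ω_s=0, ω_c=1
Stage 1: ω_r = 1 − (31/59)(0−1) = 90/59
  ⇒ ω_r¹/ω_c¹ = 90/59
Stage 2: N_ring = 23 + 2·14 = 51
Stage 2: 23(ω_s−ω_c) = −51(ω_r−ω_c),  ω_s=0, ω_r=1
Stage 2: 23(0−ω_c) = −51(1−ω_c)  ⇒  74ω_c = 51  ⇒  ω_c = 51/74
  ⇒ ω_c²/ω_r² = 51/74
Coupling ω_r² = ω_r¹ ⇒ overall = 90/59 × 51/74 = 2295/2183

2295/2183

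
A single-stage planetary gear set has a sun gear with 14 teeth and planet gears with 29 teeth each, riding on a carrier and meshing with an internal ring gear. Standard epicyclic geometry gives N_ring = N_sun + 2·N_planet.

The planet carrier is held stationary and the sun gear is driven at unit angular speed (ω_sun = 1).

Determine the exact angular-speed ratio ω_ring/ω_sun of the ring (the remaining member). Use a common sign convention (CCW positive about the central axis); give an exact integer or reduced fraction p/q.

-7/36

N_ring = 14 + 2·29 = 72
14(ω_s−ω_c) = −72(ω_r−ω_c),  ω_c=0, ω_s=1
ω_r = 0 − (14/72)(1−0) = -7/36
ω_r/ω_s = -7/36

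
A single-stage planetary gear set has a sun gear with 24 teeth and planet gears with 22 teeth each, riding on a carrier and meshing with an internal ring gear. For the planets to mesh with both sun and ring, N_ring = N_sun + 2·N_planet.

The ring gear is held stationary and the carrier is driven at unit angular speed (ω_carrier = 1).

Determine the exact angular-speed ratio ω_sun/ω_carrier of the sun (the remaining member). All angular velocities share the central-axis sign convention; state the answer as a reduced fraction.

N_ring = 24 + 2·22 = 68
24(ω_s−ω_c) = −68(ω_r−ω_c),  ω_r=0, ω_c=1
ω_s = 1 − (68/24)(0−1) = 23/6
ω_s/ω_c = 23/6

23/6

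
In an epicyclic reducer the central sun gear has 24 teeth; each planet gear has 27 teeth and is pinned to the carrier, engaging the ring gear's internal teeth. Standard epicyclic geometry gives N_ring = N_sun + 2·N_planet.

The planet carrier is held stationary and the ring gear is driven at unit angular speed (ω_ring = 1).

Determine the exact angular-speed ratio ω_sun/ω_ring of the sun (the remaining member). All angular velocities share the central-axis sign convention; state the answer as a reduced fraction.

-13/4

N_ring = 24 + 2·27 = 78
24(ω_s−ω_c) = −78(ω_r−ω_c),  ω_c=0, ω_r=1
ω_s = 0 − (78/24)(1−0) = -13/4
ω_s/ω_r = -13/4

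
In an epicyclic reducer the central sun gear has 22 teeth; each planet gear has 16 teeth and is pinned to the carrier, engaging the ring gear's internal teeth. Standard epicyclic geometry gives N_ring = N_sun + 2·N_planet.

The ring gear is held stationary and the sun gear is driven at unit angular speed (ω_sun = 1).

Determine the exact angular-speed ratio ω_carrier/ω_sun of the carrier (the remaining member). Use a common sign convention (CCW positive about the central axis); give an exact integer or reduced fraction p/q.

11/38

N_ring = 22 + 2·16 = 54
22(ω_s−ω_c) = −54(ω_r−ω_c),  ω_r=0, ω_s=1
22(1−ω_c) = −54(0−ω_c)  ⇒  76ω_c = 22  ⇒  ω_c = 11/38
ω_c/ω_s = 11/38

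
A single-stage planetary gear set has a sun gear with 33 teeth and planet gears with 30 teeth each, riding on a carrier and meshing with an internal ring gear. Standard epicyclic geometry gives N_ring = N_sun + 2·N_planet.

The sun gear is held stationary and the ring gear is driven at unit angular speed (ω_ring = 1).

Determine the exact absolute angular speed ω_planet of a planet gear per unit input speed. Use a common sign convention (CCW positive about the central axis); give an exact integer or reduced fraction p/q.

N_ring = 33 + 2·30 = 93
33(ω_s−ω_c) = −93(ω_r−ω_c),  ω_s=0, ω_r=1
33(0−ω_c) = −93(1−ω_c)  ⇒  126ω_c = 93  ⇒  ω_c = 31/42
sun–planet: 33·(0−31/42) = −30·(ω_p−ω_c)  ⇒  ω_p−ω_c = −(33/30)·(-31/42) = 341/420
ω_p = 31/42 + 341/420 = 31/20

31/20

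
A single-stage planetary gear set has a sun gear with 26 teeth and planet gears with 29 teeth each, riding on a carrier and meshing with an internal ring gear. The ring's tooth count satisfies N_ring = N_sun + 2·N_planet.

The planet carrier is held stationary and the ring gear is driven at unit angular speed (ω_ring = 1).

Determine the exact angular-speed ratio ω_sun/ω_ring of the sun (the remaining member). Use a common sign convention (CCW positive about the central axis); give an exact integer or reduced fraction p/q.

-42/13

N_ring = 26 + 2·29 = 84
26(ω_s−ω_c) = −84(ω_r−ω_c),  ω_c=0, ω_r=1
ω_s = 0 − (84/26)(1−0) = -42/13
ω_s/ω_r = -42/13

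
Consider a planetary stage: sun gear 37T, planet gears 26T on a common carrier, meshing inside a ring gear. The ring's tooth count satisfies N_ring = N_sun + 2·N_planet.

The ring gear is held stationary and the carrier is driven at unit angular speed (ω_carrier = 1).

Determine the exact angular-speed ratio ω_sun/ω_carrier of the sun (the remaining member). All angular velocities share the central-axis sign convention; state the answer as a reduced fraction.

126/37

N_ring = 37 + 2·26 = 89
37(ω_s−ω_c) = −89(ω_r−ω_c),  ω_r=0, ω_c=1
ω_s = 1 − (89/37)(0−1) = 126/37
ω_s/ω_c = 126/37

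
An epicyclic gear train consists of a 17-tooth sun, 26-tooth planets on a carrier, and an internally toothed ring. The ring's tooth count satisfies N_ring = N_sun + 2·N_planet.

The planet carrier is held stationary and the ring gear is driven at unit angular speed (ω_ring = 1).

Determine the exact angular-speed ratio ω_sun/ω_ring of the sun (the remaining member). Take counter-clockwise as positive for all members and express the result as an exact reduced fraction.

N_ring = 17 + 2·26 = 69
17(ω_s−ω_c) = −69(ω_r−ω_c),  ω_c=0, ω_r=1
ω_s = 0 − (69/17)(1−0) = -69/17
ω_s/ω_r = -69/17

-69/17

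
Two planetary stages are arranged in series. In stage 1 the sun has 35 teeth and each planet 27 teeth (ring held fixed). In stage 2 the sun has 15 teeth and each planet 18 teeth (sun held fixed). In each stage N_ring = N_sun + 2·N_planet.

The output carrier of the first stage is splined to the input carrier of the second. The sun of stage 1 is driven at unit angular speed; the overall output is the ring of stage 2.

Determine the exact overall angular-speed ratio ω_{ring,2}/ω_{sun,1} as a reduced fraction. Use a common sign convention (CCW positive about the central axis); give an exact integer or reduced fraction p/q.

385/1054

Stage 1: N_ring = 35 + 2·27 = 89
Stage 1: 35(ω_s−ω_c) = −89(ω_r−ω_c),  ω_r=0, ω_s=1
Stage 1: 35(1−ω_c) = −89(0−ω_c)  ⇒  124ω_c = 35  ⇒  ω_c = 35/124
  ⇒ ω_c¹/ω_s¹ = 35/124
Stage 2: N_ring = 15 + 2·18 = 51
Stage 2: 15(ω_s−ω_c) = −51(ω_r−ω_c),  ω_s=0, ω_c=1
Stage 2: ω_r = 1 − (15/51)(0−1) = 22/17
  ⇒ ω_r²/ω_c² = 22/17
Coupling ω_c² = ω_c¹ ⇒ overall = 35/124 × 22/17 = 385/1054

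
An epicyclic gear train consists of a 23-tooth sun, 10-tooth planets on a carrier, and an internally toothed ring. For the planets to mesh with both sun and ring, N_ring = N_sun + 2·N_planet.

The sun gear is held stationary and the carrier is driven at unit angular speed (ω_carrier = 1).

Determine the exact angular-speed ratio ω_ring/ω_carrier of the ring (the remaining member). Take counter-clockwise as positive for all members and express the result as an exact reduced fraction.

N_ring = 23 + 2·10 = 43
23(ω_s−ω_c) = −43(ω_r−ω_c),  ω_s=0, ω_c=1
ω_r = 1 − (23/43)(0−1) = 66/43
ω_r/ω_c = 66/43

66/43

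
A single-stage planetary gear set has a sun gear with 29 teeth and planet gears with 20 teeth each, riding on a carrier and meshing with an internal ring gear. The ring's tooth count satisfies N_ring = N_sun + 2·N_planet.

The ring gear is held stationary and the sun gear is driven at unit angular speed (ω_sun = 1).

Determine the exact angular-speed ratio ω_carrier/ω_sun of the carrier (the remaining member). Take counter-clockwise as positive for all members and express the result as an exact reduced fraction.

29/98

N_ring = 29 + 2·20 = 69
29(ω_s−ω_c) = −69(ω_r−ω_c),  ω_r=0, ω_s=1
29(1−ω_c) = −69(0−ω_c)  ⇒  98ω_c = 29  ⇒  ω_c = 29/98
ω_c/ω_s = 29/98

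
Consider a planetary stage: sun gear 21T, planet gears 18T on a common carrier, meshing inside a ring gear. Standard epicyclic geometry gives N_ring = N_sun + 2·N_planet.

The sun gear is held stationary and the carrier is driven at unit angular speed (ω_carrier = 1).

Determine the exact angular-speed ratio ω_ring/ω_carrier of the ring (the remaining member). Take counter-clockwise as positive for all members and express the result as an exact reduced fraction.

N_ring = 21 + 2·18 = 57
21(ω_s−ω_c) = −57(ω_r−ω_c),  ω_s=0, ω_c=1
ω_r = 1 − (21/57)(0−1) = 26/19
ω_r/ω_c = 26/19

26/19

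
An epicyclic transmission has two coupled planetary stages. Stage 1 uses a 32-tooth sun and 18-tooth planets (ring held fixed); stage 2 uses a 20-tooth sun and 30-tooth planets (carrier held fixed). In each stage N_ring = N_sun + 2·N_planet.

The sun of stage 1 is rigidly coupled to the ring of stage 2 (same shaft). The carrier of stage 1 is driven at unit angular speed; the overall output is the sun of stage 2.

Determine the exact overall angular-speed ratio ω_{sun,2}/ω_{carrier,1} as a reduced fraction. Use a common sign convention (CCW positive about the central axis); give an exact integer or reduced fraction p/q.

-25/2

Stage 1: N_ring = 32 + 2·18 = 68
Stage 1: 32(ω_s−ω_c) = −68(ω_r−ω_c),  ω_r=0, ω_c=1
Stage 1: ω_s = 1 − (68/32)(0−1) = 25/8
  ⇒ ω_s¹/ω_c¹ = 25/8
Stage 2: N_ring = 20 + 2·30 = 80
Stage 2: 20(ω_s−ω_c) = −80(ω_r−ω_c),  ω_c=0, ω_r=1
Stage 2: ω_s = 0 − (80/20)(1−0) = -4
  ⇒ ω_s²/ω_r² = -4
Coupling ω_r² = ω_s¹ ⇒ overall = 25/8 × -4 = -25/2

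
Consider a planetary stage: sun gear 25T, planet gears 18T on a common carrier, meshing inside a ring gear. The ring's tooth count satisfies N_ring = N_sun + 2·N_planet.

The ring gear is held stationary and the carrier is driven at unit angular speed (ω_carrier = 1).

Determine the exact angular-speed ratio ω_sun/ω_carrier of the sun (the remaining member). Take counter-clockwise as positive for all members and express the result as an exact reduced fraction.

N_ring = 25 + 2·18 = 61
25(ω_s−ω_c) = −61(ω_r−ω_c),  ω_r=0, ω_c=1
ω_s = 1 − (61/25)(0−1) = 86/25
ω_s/ω_c = 86/25

86/25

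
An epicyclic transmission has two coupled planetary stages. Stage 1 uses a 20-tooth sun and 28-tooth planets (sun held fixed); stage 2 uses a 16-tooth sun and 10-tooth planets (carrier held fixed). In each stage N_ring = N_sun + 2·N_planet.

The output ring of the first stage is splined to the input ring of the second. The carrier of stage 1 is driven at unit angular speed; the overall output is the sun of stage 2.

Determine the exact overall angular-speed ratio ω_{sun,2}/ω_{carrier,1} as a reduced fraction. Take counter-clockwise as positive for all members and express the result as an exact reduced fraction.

Stage 1: N_ring = 20 + 2·28 = 76
Stage 1: 20(ω_s−ω_c) = −76(ω_r−ω_c),  ω_s=0, ω_c=1
Stage 1: ω_r = 1 − (20/76)(0−1) = 24/19
  ⇒ ω_r¹/ω_c¹ = 24/19
Stage 2: N_ring = 16 + 2·10 = 36
Stage 2: 16(ω_s−ω_c) = −36(ω_r−ω_c),  ω_c=0, ω_r=1
Stage 2: ω_s = 0 − (36/16)(1−0) = -9/4
  ⇒ ω_s²/ω_r² = -9/4
Coupling ω_r² = ω_r¹ ⇒ overall = 24/19 × -9/4 = -54/19

-54/19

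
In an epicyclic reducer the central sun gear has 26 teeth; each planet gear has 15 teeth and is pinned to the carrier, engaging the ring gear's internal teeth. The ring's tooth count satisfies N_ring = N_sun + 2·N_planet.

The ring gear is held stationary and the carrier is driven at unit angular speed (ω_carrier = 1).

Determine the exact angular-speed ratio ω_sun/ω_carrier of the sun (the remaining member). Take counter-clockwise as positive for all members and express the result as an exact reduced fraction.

N_ring = 26 + 2·15 = 56
26(ω_s−ω_c) = −56(ω_r−ω_c),  ω_r=0, ω_c=1
ω_s = 1 − (56/26)(0−1) = 41/13
ω_s/ω_c = 41/13

41/13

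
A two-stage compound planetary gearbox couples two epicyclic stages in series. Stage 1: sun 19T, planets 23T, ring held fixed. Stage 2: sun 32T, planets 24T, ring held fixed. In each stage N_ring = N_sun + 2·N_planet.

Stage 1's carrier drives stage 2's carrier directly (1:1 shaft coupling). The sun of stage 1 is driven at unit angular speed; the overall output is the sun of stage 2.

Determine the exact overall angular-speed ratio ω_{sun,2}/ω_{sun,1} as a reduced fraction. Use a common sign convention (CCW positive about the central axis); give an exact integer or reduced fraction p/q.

Stage 1: N_ring = 19 + 2·23 = 65
Stage 1: 19(ω_s−ω_c) = −65(ω_r−ω_c),  ω_r=0, ω_s=1
Stage 1: 19(1−ω_c) = −65(0−ω_c)  ⇒  84ω_c = 19  ⇒  ω_c = 19/84
  ⇒ ω_c¹/ω_s¹ = 19/84
Stage 2: N_ring = 32 + 2·24 = 80
Stage 2: 32(ω_s−ω_c) = −80(ω_r−ω_c),  ω_r=0, ω_c=1
Stage 2: ω_s = 1 − (80/32)(0−1) = 7/2
  ⇒ ω_s²/ω_c² = 7/2
Coupling ω_c² = ω_c¹ ⇒ overall = 19/84 × 7/2 = 19/24

19/24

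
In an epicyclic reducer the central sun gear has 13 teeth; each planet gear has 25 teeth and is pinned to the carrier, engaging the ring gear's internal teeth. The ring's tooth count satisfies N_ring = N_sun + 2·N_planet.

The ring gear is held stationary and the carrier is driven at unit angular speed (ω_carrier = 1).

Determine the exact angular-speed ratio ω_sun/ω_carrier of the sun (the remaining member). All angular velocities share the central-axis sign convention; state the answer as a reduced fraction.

N_ring = 13 + 2·25 = 63
13(ω_s−ω_c) = −63(ω_r−ω_c),  ω_r=0, ω_c=1
ω_s = 1 − (63/13)(0−1) = 76/13
ω_s/ω_c = 76/13

76/13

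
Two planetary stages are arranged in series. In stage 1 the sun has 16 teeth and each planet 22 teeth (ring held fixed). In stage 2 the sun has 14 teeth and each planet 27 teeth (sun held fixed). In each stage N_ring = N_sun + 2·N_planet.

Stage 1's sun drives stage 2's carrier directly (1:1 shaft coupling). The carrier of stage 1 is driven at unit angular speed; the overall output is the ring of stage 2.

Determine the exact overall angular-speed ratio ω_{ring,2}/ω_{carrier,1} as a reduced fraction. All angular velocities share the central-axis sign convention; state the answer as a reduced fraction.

779/136

Stage 1: N_ring = 16 + 2·22 = 60
Stage 1: 16(ω_s−ω_c) = −60(ω_r−ω_c),  ω_r=0, ω_c=1
Stage 1: ω_s = 1 − (60/16)(0−1) = 19/4
  ⇒ ω_s¹/ω_c¹ = 19/4
Stage 2: N_ring = 14 + 2·27 = 68
Stage 2: 14(ω_s−ω_c) = −68(ω_r−ω_c),  ω_s=0, ω_c=1
Stage 2: ω_r = 1 − (14/68)(0−1) = 41/34
  ⇒ ω_r²/ω_c² = 41/34
Coupling ω_c² = ω_s¹ ⇒ overall = 19/4 × 41/34 = 779/136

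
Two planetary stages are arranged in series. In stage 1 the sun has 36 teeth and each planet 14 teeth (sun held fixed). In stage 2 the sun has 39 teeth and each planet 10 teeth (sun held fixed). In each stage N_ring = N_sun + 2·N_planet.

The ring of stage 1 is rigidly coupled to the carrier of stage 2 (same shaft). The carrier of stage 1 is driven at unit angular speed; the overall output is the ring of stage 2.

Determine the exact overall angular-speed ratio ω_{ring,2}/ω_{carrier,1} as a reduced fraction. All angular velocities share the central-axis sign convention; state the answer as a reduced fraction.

Stage 1: N_ring = 36 + 2·14 = 64
Stage 1: 36(ω_s−ω_c) = −64(ω_r−ω_c),  ω_s=0, ω_c=1
Stage 1: ω_r = 1 − (36/64)(0−1) = 25/16
  ⇒ ω_r¹/ω_c¹ = 25/16
Stage 2: N_ring = 39 + 2·10 = 59
Stage 2: 39(ω_s−ω_c) = −59(ω_r−ω_c),  ω_s=0, ω_c=1
Stage 2: ω_r = 1 − (39/59)(0−1) = 98/59
  ⇒ ω_r²/ω_c² = 98/59
Coupling ω_c² = ω_r¹ ⇒ overall = 25/16 × 98/59 = 1225/472

1225/472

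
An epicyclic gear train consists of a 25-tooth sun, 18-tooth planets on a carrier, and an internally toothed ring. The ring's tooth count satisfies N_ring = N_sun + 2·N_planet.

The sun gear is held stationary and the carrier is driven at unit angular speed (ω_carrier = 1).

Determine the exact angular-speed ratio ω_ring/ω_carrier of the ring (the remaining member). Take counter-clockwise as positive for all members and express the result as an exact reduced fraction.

86/61

N_ring = 25 + 2·18 = 61
25(ω_s−ω_c) = −61(ω_r−ω_c),  ω_s=0, ω_c=1
ω_r = 1 − (25/61)(0−1) = 86/61
ω_r/ω_c = 86/61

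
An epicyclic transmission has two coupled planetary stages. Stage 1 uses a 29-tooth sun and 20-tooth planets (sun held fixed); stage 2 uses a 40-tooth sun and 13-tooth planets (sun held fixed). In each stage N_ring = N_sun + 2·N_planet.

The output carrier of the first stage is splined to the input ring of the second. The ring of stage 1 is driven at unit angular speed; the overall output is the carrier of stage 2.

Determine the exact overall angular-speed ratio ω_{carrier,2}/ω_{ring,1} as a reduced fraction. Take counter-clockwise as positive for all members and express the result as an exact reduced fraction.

Stage 1: N_ring = 29 + 2·20 = 69
Stage 1: 29(ω_s−ω_c) = −69(ω_r−ω_c),  ω_s=0, ω_r=1
Stage 1: 29(0−ω_c) = −69(1−ω_c)  ⇒  98ω_c = 69  ⇒  ω_c = 69/98
  ⇒ ω_c¹/ω_r¹ = 69/98
Stage 2: N_ring = 40 + 2·13 = 66
Stage 2: 40(ω_s−ω_c) = −66(ω_r−ω_c),  ω_s=0, ω_r=1
Stage 2: 40(0−ω_c) = −66(1−ω_c)  ⇒  106ω_c = 66  ⇒  ω_c = 33/53
  ⇒ ω_c²/ω_r² = 33/53
Coupling ω_r² = ω_c¹ ⇒ overall = 69/98 × 33/53 = 2277/5194

2277/5194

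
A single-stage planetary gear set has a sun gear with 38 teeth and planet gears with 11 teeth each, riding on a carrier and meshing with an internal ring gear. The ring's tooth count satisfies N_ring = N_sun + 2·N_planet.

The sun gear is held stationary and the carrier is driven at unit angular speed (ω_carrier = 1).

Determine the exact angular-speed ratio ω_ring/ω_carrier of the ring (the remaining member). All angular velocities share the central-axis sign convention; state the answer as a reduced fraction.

49/30

N_ring = 38 + 2·11 = 60
38(ω_s−ω_c) = −60(ω_r−ω_c),  ω_s=0, ω_c=1
ω_r = 1 − (38/60)(0−1) = 49/30
ω_r/ω_c = 49/30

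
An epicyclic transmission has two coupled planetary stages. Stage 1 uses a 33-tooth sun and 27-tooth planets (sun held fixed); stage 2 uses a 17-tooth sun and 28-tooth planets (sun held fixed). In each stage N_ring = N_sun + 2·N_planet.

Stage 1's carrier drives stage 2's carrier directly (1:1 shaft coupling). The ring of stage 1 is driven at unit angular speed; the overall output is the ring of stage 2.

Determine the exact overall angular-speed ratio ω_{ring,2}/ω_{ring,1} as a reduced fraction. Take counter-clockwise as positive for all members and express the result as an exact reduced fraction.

Stage 1: N_ring = 33 + 2·27 = 87
Stage 1: 33(ω_s−ω_c) = −87(ω_r−ω_c),  ω_s=0, ω_r=1
Stage 1: 33(0−ω_c) = −87(1−ω_c)  ⇒  120ω_c = 87  ⇒  ω_c = 29/40
  ⇒ ω_c¹/ω_r¹ = 29/40
Stage 2: N_ring = 17 + 2·28 = 73
Stage 2: 17(ω_s−ω_c) = −73(ω_r−ω_c),  ω_s=0, ω_c=1
Stage 2: ω_r = 1 − (17/73)(0−1) = 90/73
  ⇒ ω_r²/ω_c² = 90/73
Coupling ω_c² = ω_c¹ ⇒ overall = 29/40 × 90/73 = 261/292

261/292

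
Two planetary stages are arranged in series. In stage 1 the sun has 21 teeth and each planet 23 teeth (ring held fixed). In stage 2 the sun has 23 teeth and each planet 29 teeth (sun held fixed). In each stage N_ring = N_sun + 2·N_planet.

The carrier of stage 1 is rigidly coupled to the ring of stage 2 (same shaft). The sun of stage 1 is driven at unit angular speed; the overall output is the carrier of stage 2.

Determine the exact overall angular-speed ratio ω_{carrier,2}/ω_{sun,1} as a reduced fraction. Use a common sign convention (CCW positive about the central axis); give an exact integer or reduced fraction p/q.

1701/9152

Stage 1: N_ring = 21 + 2·23 = 67
Stage 1: 21(ω_s−ω_c) = −67(ω_r−ω_c),  ω_r=0, ω_s=1
Stage 1: 21(1−ω_c) = −67(0−ω_c)  ⇒  88ω_c = 21  ⇒  ω_c = 21/88
  ⇒ ω_c¹/ω_s¹ = 21/88
Stage 2: N_ring = 23 + 2·29 = 81
Stage 2: 23(ω_s−ω_c) = −81(ω_r−ω_c),  ω_s=0, ω_r=1
Stage 2: 23(0−ω_c) = −81(1−ω_c)  ⇒  104ω_c = 81  ⇒  ω_c = 81/104
  ⇒ ω_c²/ω_r² = 81/104
Coupling ω_r² = ω_c¹ ⇒ overall = 21/88 × 81/104 = 1701/9152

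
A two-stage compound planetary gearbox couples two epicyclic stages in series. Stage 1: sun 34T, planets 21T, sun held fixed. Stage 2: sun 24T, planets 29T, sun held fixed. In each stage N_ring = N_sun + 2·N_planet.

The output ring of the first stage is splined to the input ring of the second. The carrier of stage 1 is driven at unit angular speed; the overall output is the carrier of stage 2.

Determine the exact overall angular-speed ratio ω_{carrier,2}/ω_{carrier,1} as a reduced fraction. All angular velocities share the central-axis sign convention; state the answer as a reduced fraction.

2255/2014

Stage 1: N_ring = 34 + 2·21 = 76
Stage 1: 34(ω_s−ω_c) = −76(ω_r−ω_c),  ω_s=0, ω_c=1
Stage 1: ω_r = 1 − (34/76)(0−1) = 55/38
  ⇒ ω_r¹/ω_c¹ = 55/38
Stage 2: N_ring = 24 + 2·29 = 82
Stage 2: 24(ω_s−ω_c) = −82(ω_r−ω_c),  ω_s=0, ω_r=1
Stage 2: 24(0−ω_c) = −82(1−ω_c)  ⇒  106ω_c = 82  ⇒  ω_c = 41/53
  ⇒ ω_c²/ω_r² = 41/53
Coupling ω_r² = ω_r¹ ⇒ overall = 55/38 × 41/53 = 2255/2014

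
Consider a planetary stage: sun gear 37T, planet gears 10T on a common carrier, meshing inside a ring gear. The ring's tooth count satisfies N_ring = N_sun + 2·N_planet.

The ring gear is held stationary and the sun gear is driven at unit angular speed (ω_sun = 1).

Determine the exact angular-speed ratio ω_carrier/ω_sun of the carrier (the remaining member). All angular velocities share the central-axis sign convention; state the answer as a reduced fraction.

37/94

N_ring = 37 + 2·10 = 57
37(ω_s−ω_c) = −57(ω_r−ω_c),  ω_r=0, ω_s=1
37(1−ω_c) = −57(0−ω_c)  ⇒  94ω_c = 37  ⇒  ω_c = 37/94
ω_c/ω_s = 37/94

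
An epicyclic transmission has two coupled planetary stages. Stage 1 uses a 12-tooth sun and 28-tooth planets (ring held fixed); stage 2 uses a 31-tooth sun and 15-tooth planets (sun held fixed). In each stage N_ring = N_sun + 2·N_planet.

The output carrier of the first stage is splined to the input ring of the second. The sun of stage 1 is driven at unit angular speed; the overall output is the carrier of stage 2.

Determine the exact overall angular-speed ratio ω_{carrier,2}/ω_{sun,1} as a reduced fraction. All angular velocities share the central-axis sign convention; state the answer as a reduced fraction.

183/1840

Stage 1: N_ring = 12 + 2·28 = 68
Stage 1: 12(ω_s−ω_c) = −68(ω_r−ω_c),  ω_r=0, ω_s=1
Stage 1: 12(1−ω_c) = −68(0−ω_c)  ⇒  80ω_c = 12  ⇒  ω_c = 3/20
  ⇒ ω_c¹/ω_s¹ = 3/20
Stage 2: N_ring = 31 + 2·15 = 61
Stage 2: 31(ω_s−ω_c) = −61(ω_r−ω_c),  ω_s=0, ω_r=1
Stage 2: 31(0−ω_c) = −61(1−ω_c)  ⇒  92ω_c = 61  ⇒  ω_c = 61/92
  ⇒ ω_c²/ω_r² = 61/92
Coupling ω_r² = ω_c¹ ⇒ overall = 3/20 × 61/92 = 183/1840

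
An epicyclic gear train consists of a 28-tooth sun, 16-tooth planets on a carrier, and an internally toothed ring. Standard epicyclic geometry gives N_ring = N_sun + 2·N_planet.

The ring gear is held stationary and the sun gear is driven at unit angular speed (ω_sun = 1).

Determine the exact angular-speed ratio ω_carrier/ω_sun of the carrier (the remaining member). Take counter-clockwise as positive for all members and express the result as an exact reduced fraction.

7/22

N_ring = 28 + 2·16 = 60
28(ω_s−ω_c) = −60(ω_r−ω_c),  ω_r=0, ω_s=1
28(1−ω_c) = −60(0−ω_c)  ⇒  88ω_c = 28  ⇒  ω_c = 7/22
ω_c/ω_s = 7/22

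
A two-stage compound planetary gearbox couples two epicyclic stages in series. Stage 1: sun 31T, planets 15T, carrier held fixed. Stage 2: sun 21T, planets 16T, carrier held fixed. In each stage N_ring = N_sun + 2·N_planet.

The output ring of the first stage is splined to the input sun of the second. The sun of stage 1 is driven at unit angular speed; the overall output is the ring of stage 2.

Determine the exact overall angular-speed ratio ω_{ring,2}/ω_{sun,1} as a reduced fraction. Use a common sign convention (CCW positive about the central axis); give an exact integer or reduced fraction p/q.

Stage 1: N_ring = 31 + 2·15 = 61
Stage 1: 31(ω_s−ω_c) = −61(ω_r−ω_c),  ω_c=0, ω_s=1
Stage 1: ω_r = 0 − (31/61)(1−0) = -31/61
  ⇒ ω_r¹/ω_s¹ = -31/61
Stage 2: N_ring = 21 + 2·16 = 53
Stage 2: 21(ω_s−ω_c) = −53(ω_r−ω_c),  ω_c=0, ω_s=1
Stage 2: ω_r = 0 − (21/53)(1−0) = -21/53
  ⇒ ω_r²/ω_s² = -21/53
Coupling ω_s² = ω_r¹ ⇒ overall = -31/61 × -21/53 = 651/3233

651/3233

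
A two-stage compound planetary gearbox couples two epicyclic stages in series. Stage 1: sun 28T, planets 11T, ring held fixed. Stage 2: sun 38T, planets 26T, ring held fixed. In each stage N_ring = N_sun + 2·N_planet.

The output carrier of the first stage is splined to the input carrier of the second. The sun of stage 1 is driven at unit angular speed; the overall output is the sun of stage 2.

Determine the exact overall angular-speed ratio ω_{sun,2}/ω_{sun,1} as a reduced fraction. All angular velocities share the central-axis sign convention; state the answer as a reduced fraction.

Stage 1: N_ring = 28 + 2·11 = 50
Stage 1: 28(ω_s−ω_c) = −50(ω_r−ω_c),  ω_r=0, ω_s=1
Stage 1: 28(1−ω_c) = −50(0−ω_c)  ⇒  78ω_c = 28  ⇒  ω_c = 14/39
  ⇒ ω_c¹/ω_s¹ = 14/39
Stage 2: N_ring = 38 + 2·26 = 90
Stage 2: 38(ω_s−ω_c) = −90(ω_r−ω_c),  ω_r=0, ω_c=1
Stage 2: ω_s = 1 − (90/38)(0−1) = 64/19
  ⇒ ω_s²/ω_c² = 64/19
Coupling ω_c² = ω_c¹ ⇒ overall = 14/39 × 64/19 = 896/741

896/741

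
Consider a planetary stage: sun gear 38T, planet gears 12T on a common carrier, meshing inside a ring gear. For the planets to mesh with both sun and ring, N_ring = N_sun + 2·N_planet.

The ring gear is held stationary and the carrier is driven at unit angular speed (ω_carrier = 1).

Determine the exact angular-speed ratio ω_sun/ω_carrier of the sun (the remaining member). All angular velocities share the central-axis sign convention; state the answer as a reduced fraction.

N_ring = 38 + 2·12 = 62
38(ω_s−ω_c) = −62(ω_r−ω_c),  ω_r=0, ω_c=1
ω_s = 1 − (62/38)(0−1) = 50/19
ω_s/ω_c = 50/19

50/19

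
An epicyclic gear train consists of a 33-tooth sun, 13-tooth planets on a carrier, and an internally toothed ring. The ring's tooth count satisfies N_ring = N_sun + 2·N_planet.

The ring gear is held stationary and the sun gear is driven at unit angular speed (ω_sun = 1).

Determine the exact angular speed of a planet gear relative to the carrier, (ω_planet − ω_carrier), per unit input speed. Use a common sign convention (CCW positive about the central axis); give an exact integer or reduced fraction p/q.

N_ring = 33 + 2·13 = 59
33(ω_s−ω_c) = −59(ω_r−ω_c),  ω_r=0, ω_s=1
33(1−ω_c) = −59(0−ω_c)  ⇒  92ω_c = 33  ⇒  ω_c = 33/92
sun–planet: 33·(1−33/92) = −13·(ω_p−ω_c)  ⇒  ω_p−ω_c = −(33/13)·(59/92) = -1947/1196

-1947/1196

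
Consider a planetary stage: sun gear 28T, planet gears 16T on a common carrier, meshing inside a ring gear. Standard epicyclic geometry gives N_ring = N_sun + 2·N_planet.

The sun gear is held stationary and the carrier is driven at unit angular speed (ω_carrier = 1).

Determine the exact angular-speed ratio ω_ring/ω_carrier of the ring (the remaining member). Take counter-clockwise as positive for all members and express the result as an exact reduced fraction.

N_ring = 28 + 2·16 = 60
28(ω_s−ω_c) = −60(ω_r−ω_c),  ω_s=0, ω_c=1
ω_r = 1 − (28/60)(0−1) = 22/15
ω_r/ω_c = 22/15

22/15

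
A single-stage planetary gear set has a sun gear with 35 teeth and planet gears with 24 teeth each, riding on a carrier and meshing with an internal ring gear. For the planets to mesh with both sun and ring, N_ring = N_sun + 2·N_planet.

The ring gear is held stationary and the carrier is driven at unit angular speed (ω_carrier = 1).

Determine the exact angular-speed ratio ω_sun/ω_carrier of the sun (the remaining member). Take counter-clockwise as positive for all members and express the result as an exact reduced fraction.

N_ring = 35 + 2·24 = 83
35(ω_s−ω_c) = −83(ω_r−ω_c),  ω_r=0, ω_c=1
ω_s = 1 − (83/35)(0−1) = 118/35
ω_s/ω_c = 118/35

118/35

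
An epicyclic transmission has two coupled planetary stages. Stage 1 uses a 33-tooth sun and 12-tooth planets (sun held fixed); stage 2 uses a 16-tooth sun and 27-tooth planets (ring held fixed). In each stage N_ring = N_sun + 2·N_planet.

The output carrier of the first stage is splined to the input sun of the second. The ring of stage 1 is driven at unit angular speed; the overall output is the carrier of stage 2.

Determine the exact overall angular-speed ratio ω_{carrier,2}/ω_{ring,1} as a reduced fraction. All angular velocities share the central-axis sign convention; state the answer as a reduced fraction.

Stage 1: N_ring = 33 + 2·12 = 57
Stage 1: 33(ω_s−ω_c) = −57(ω_r−ω_c),  ω_s=0, ω_r=1
Stage 1: 33(0−ω_c) = −57(1−ω_c)  ⇒  90ω_c = 57  ⇒  ω_c = 19/30
  ⇒ ω_c¹/ω_r¹ = 19/30
Stage 2: N_ring = 16 + 2·27 = 70
Stage 2: 16(ω_s−ω_c) = −70(ω_r−ω_c),  ω_r=0, ω_s=1
Stage 2: 16(1−ω_c) = −70(0−ω_c)  ⇒  86ω_c = 16  ⇒  ω_c = 8/43
  ⇒ ω_c²/ω_s² = 8/43
Coupling ω_s² = ω_c¹ ⇒ overall = 19/30 × 8/43 = 76/645

76/645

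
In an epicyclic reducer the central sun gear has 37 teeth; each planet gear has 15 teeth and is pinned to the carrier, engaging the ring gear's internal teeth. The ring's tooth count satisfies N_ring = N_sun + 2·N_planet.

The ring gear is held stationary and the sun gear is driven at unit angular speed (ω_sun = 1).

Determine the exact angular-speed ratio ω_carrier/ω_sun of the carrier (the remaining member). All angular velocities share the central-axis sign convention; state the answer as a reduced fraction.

N_ring = 37 + 2·15 = 67
37(ω_s−ω_c) = −67(ω_r−ω_c),  ω_r=0, ω_s=1
37(1−ω_c) = −67(0−ω_c)  ⇒  104ω_c = 37  ⇒  ω_c = 37/104
ω_c/ω_s = 37/104

37/104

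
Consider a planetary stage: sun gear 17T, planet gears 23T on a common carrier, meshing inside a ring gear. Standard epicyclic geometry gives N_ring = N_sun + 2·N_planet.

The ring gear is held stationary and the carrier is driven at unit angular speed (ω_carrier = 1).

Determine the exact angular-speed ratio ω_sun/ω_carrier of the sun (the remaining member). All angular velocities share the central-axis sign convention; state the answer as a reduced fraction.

80/17

N_ring = 17 + 2·23 = 63
17(ω_s−ω_c) = −63(ω_r−ω_c),  ω_r=0, ω_c=1
ω_s = 1 − (63/17)(0−1) = 80/17
ω_s/ω_c = 80/17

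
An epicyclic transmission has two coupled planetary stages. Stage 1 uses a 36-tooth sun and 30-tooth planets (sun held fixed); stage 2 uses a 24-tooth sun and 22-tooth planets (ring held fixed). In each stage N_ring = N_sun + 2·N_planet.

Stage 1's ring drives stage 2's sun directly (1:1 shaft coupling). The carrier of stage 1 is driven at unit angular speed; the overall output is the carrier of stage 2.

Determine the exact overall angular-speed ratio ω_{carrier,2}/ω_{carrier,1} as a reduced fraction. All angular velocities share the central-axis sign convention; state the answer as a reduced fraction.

33/92

Stage 1: N_ring = 36 + 2·30 = 96
Stage 1: 36(ω_s−ω_c) = −96(ω_r−ω_c),  ω_s=0, ω_c=1
Stage 1: ω_r = 1 − (36/96)(0−1) = 11/8
  ⇒ ω_r¹/ω_c¹ = 11/8
Stage 2: N_ring = 24 + 2·22 = 68
Stage 2: 24(ω_s−ω_c) = −68(ω_r−ω_c),  ω_r=0, ω_s=1
Stage 2: 24(1−ω_c) = −68(0−ω_c)  ⇒  92ω_c = 24  ⇒  ω_c = 6/23
  ⇒ ω_c²/ω_s² = 6/23
Coupling ω_s² = ω_r¹ ⇒ overall = 11/8 × 6/23 = 33/92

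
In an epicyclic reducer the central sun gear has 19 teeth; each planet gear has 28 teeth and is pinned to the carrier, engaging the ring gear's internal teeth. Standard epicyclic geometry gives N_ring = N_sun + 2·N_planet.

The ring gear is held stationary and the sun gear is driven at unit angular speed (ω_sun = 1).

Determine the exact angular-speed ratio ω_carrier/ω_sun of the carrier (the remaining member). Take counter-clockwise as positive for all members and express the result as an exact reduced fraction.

N_ring = 19 + 2·28 = 75
19(ω_s−ω_c) = −75(ω_r−ω_c),  ω_r=0, ω_s=1
19(1−ω_c) = −75(0−ω_c)  ⇒  94ω_c = 19  ⇒  ω_c = 19/94
ω_c/ω_s = 19/94

19/94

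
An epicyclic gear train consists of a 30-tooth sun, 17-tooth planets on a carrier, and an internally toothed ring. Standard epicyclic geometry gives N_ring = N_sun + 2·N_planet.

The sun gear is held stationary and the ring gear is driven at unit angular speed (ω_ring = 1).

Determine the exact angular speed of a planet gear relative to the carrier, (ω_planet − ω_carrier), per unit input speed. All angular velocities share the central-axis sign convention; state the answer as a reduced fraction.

N_ring = 30 + 2·17 = 64
30(ω_s−ω_c) = −64(ω_r−ω_c),  ω_s=0, ω_r=1
30(0−ω_c) = −64(1−ω_c)  ⇒  94ω_c = 64  ⇒  ω_c = 32/47
sun–planet: 30·(0−32/47) = −17·(ω_p−ω_c)  ⇒  ω_p−ω_c = −(30/17)·(-32/47) = 960/799

960/799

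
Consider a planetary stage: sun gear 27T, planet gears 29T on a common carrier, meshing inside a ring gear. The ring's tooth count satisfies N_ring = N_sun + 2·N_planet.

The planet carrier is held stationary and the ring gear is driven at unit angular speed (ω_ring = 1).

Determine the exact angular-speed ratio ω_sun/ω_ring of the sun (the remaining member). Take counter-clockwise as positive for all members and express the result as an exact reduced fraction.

-85/27

N_ring = 27 + 2·29 = 85
27(ω_s−ω_c) = −85(ω_r−ω_c),  ω_c=0, ω_r=1
ω_s = 0 − (85/27)(1−0) = -85/27
ω_s/ω_r = -85/27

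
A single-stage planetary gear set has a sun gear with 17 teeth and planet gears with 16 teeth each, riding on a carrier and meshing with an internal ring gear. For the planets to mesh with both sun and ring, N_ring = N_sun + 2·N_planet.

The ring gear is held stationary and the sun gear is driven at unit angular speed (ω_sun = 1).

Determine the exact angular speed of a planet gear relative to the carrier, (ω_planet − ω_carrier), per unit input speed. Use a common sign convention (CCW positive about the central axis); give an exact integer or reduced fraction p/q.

N_ring = 17 + 2·16 = 49
17(ω_s−ω_c) = −49(ω_r−ω_c),  ω_r=0, ω_s=1
17(1−ω_c) = −49(0−ω_c)  ⇒  66ω_c = 17  ⇒  ω_c = 17/66
sun–planet: 17·(1−17/66) = −16·(ω_p−ω_c)  ⇒  ω_p−ω_c = −(17/16)·(49/66) = -833/1056

-833/1056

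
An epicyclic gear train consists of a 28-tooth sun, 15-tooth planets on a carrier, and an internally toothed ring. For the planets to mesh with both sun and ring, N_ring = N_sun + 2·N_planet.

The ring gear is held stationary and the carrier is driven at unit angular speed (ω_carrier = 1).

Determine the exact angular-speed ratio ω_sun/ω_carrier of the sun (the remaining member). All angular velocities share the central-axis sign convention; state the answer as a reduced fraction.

43/14

N_ring = 28 + 2·15 = 58
28(ω_s−ω_c) = −58(ω_r−ω_c),  ω_r=0, ω_c=1
ω_s = 1 − (58/28)(0−1) = 43/14
ω_s/ω_c = 43/14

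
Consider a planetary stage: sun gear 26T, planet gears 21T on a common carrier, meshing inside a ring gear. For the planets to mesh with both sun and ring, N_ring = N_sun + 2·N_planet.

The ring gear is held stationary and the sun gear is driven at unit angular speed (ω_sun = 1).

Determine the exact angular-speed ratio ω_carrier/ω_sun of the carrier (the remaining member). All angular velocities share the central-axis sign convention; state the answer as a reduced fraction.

N_ring = 26 + 2·21 = 68
26(ω_s−ω_c) = −68(ω_r−ω_c),  ω_r=0, ω_s=1
26(1−ω_c) = −68(0−ω_c)  ⇒  94ω_c = 26  ⇒  ω_c = 13/47
ω_c/ω_s = 13/47

13/47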